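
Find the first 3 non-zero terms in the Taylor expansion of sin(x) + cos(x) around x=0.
-x^2/2 + x + 1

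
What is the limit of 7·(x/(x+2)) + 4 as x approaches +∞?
Evaluate the dominant behaviour as x → +∞; each term tends to a finite value or vanishes.
Limit = 11.

Final answer: 11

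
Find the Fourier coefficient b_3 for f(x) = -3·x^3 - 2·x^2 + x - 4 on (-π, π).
b_3 = (1/π) ∫_{-π}^{π} f(x)·sin(3x) dx.
Evaluate the integral (use parity and integration by parts as needed): b_3 = 2 - 2·π^2.

Final answer: 2 - 2·π^2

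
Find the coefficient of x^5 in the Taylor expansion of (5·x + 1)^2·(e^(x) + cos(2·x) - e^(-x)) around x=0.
Expand to order 5: (5·x + 1)^2·(e^(x) + cos(2·x) - e^(-x)) = 901·x^5/60 - 46·x^4 + 91·x^3/3 + 43·x^2 + 12·x + 1 + O(x^6).
The coefficient of x^5 is 901/60.

Final answer: 901/60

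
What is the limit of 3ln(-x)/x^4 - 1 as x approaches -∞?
The quotient is an ∞/∞ indeterminate form as x → -∞.
Compare growth rates of the dominant terms (exponentials ≫ polynomials ≫ logarithms), or apply L'Hôpital's rule; the quotient → 0.
Adding the constant: 0 - 1 = -1. Limit = -1.

Final answer: -1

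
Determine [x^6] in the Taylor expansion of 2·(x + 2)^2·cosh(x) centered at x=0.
Expand to order 6: 2·(x + 2)^2·cosh(x) = 17·x^6/180 + x^5/3 + 4·x^4/3 + 4·x^3 + 6·x^2 + 8·x + 8 + O(x^7).
The coefficient of x^6 is 17/180.

Final answer: 17/180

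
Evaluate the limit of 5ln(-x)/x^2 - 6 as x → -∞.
The quotient is an ∞/∞ indeterminate form as x → -∞.
Compare growth rates of the dominant terms (exponentials ≫ polynomials ≫ logarithms), or apply L'Hôpital's rule; the quotient → 0.
Adding the constant: 0 - 6 = -6. Limit = -6.

Final answer: -6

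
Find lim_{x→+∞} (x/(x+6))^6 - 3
As x → +∞: x/(x+6) = 1/(1 + 6/x) → 1, and the 6th power of a limit-1 base also → 1; with the additive constant, 1 - 3 = -2.
Limit = -2.

Final answer: -2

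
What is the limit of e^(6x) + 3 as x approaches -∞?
Evaluate the dominant behaviour as x → -∞; each term tends to a finite value or vanishes.
Limit = 3.

Final answer: 3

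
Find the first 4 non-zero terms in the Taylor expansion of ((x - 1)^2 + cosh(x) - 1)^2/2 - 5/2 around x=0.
-3·x^3 + 7·x^2/2 - 2·x - 2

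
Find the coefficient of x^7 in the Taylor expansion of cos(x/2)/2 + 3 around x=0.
Expand to order 7: cos(x/2)/2 + 3 = -x^6/92160 + x^4/768 - x^2/16 + 7/2 + O(x^8).
The coefficient of x^7 is 0.

Final answer: 0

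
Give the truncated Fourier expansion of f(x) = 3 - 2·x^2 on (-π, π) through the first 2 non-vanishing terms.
8·cos(x) - 2·π^2/3 + 3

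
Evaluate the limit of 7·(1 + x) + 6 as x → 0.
Direct substitution at x = 0 gives 13.

Final answer: 13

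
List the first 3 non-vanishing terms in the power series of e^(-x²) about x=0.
x^4/2 - x^2 + 1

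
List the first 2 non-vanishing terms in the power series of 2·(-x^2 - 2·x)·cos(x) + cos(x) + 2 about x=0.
3 - 4·x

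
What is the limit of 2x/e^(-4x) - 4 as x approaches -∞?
The quotient is an ∞/∞ indeterminate form as x → -∞.
Compare growth rates of the dominant terms (exponentials ≫ polynomials ≫ logarithms), or apply L'Hôpital's rule; the quotient → 0.
Adding the constant: 0 - 4 = -4. Limit = -4.

Final answer: -4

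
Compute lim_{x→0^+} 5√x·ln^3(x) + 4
The product is a 0·∞ indeterminate form at x → 0⁺.
Rewrite the product as 5·ln^3(x) / x^(-1/2) and apply L'Hôpital, or use the standard hierarchy x^(-1/2) ≫ |ln x|^3 as x → 0⁺.
The indeterminate product → 0, so the limit = 4.

Final answer: 4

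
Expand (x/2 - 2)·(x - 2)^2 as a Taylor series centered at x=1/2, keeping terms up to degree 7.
-63/16 + 51·(x - 1/2)/8 - 13·(x - 1/2)^2/4 + (x - 1/2)^3/2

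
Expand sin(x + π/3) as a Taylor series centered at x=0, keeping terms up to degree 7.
-x^7/10080 - √(3)·x^6/1440 + x^5/240 + √(3)·x^4/48 - x^3/12 - √(3)·x^2/4 + x/2 + √(3)/2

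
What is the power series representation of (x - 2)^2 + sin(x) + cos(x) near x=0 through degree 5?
x^5/120 + x^4/24 - x^3/6 + x^2/2 - 3·x + 5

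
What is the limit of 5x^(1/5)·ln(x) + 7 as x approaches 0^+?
The product is a 0·∞ indeterminate form at x → 0⁺.
Rewrite the product as 5·ln(x) / x^(-1/5) and apply L'Hôpital, or use the standard hierarchy x^(-1/5) ≫ |ln x| as x → 0⁺.
The indeterminate product → 0, so the limit = 7.

Final answer: 7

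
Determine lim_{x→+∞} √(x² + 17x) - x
This is an ∞ − ∞ indeterminate form.
Multiply and divide by the conjugate √(x²+17x) + x; the x² terms cancel, leaving (17x)/(√(x²+17x)+x) → 17/2.
Limit = 17/2.

Final answer: 17/2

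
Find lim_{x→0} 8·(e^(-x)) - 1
Direct substitution at x = 0 gives 7.

Final answer: 7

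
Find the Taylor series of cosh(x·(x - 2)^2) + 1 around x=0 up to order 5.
-140·x^5/3 + 68·x^4/3 - 16·x^3 + 8·x^2 + 2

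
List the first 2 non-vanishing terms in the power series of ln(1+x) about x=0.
-x^2/2 + x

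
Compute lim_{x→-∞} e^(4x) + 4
Evaluate the dominant behaviour as x → -∞; each term tends to a finite value or vanishes.
Limit = 4.

Final answer: 4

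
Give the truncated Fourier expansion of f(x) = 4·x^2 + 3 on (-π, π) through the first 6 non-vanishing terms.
-16·cos(x) + 4·cos(2·x) - 16·cos(3·x)/9 + cos(4·x) - 16·cos(5·x)/25 + 3 + 4·π^2/3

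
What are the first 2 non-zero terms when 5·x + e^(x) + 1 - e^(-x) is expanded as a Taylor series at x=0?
7·x + 1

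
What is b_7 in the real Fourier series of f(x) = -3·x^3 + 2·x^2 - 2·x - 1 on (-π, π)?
b_7 = (1/π) ∫_{-π}^{π} f(x)·sin(7x) dx.
Evaluate the integral (use parity and integration by parts as needed): b_7 = -6·π^2/7 - 160/343.

Final answer: -6·π^2/7 - 160/343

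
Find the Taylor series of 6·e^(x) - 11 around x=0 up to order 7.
x^7/840 + x^6/120 + x^5/20 + x^4/4 + x^3 + 3·x^2 + 6·x - 5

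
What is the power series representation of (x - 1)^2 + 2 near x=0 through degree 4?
x^2 - 2·x + 3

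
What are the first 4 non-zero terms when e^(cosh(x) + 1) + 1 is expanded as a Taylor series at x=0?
31·x^6·e^(2)/720 + x^4·e^(2)/6 + x^2·e^(2)/2 + 1 + e^(2)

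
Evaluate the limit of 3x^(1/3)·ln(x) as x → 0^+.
This is a 0·∞ indeterminate form at x → 0⁺.
Rewrite the product as 3·ln(x) / x^(-1/3) and apply L'Hôpital, or use the standard hierarchy x^(-1/3) ≫ |ln x| as x → 0⁺.
The indeterminate product → 0, so the limit = 0.

Final answer: 0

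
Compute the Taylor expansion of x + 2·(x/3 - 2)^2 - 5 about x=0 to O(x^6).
2·x^2/9 - 5·x/3 + 3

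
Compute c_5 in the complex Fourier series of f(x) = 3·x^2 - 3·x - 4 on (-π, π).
Compute the real Fourier coefficients first: a_5 = -12/25, b_5 = -6/5.
Then c_5 = (a_5 − i·b_5)/2 = -6/25 + 3·i/5.

Final answer: -6/25 + 3·i/5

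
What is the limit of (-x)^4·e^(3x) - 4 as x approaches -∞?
The product is a 0·∞ indeterminate form at x → -∞.
Rewrite the product as (-x)^4 / e^(-3x) (an ∞/∞ form) and apply L'Hôpital, or use the standard hierarchy e^(3|x|) ≫ |(-x)^4| as x → -∞.
The indeterminate product → 0, so the limit = -4.

Final answer: -4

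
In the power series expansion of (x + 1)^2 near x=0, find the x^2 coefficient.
Expand to order 2: (x + 1)^2 = x^2 + 2·x + 1 + O(x^3).
The coefficient of x^2 is 1.

Final answer: 1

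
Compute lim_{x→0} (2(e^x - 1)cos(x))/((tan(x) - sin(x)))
Both numerator and denominator → 0 as x → 0; this is a 0/0 indeterminate form.
Expand each to leading order near x = 0: numerator ~ 2·x, denominator ~ x^3/2.
The limit of the ratio is ∞.

Final answer: ∞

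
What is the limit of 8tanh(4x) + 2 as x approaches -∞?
Evaluate the dominant behaviour as x → -∞; each term tends to a finite value or vanishes.
Limit = -6.

Final answer: -6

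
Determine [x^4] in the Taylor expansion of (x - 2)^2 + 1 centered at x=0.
Expand to order 4: (x - 2)^2 + 1 = x^2 - 4·x + 5 + O(x^5).
The coefficient of x^4 is 0.

Final answer: 0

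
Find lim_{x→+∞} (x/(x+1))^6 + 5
As x → +∞: x/(x+1) = 1/(1 + 1/x) → 1, and the 6th power of a limit-1 base also → 1; with the additive constant, 1 + 5 = 6.
Limit = 6.

Final answer: 6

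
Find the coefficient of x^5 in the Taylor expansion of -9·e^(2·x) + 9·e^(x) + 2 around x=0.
Expand to order 5: -9·e^(2·x) + 9·e^(x) + 2 = -93·x^5/40 - 45·x^4/8 - 21·x^3/2 - 27·x^2/2 - 9·x + 2 + O(x^6).
The coefficient of x^5 is -93/40.

Final answer: -93/40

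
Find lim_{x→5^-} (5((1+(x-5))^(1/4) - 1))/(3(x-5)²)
Both numerator and denominator → 0 as x → 5^-; this is a 0/0 indeterminate form.
Expand each to leading order near x = 5: numerator ~ 5·(x - 5)/4, denominator ~ 3·(x - 5)^2.
The limit of the ratio is -∞.

Final answer: -∞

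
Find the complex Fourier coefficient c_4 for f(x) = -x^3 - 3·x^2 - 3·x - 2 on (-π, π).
Compute the real Fourier coefficients first: a_4 = -3/4, b_4 = 21/16 + π^2/2.
Then c_4 = (a_4 − i·b_4)/2 = -3/8 - i·π^2/4 - 21·i/32.

Final answer: -3/8 - i·π^2/4 - 21·i/32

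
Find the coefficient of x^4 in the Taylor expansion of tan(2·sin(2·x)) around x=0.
Expand to order 4: tan(2·sin(2·x)) = 56·x^3/3 + 4·x + O(x^5).
The coefficient of x^4 is 0.

Final answer: 0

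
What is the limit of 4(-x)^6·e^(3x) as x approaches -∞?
This is a 0·∞ indeterminate form at x → -∞.
Rewrite the product as 4(-x)^6 / e^(-3x) (an ∞/∞ form) and apply L'Hôpital, or use the standard hierarchy e^(3|x|) ≫ |(-x)^6| as x → -∞.
The indeterminate product → 0, so the limit = 0.

Final answer: 0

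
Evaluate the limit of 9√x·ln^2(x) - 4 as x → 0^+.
The product is a 0·∞ indeterminate form at x → 0⁺.
Rewrite the product as 9·ln^2(x) / x^(-1/2) and apply L'Hôpital, or use the standard hierarchy x^(-1/2) ≫ |ln x|^2 as x → 0⁺.
The indeterminate product → 0, so the limit = -4.

Final answer: -4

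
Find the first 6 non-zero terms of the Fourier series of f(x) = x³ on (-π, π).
(-12 + 2·π^2)·sin(x) + (3/2 - π^2)·sin(2·x) + (-4/9 + 2·π^2/3)·sin(3·x) + (3/16 - π^2/2)·sin(4·x) + (-12/125 + 2·π^2/5)·sin(5·x) + (1/18 - π^2/3)·sin(6·x)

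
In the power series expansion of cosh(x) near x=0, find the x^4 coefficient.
Expand to order 4: cosh(x) = x^4/24 + x^2/2 + 1 + O(x^5).
The coefficient of x^4 is 1/24.

Final answer: 1/24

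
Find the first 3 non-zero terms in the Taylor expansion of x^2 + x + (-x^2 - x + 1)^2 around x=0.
2·x^3 - x + 1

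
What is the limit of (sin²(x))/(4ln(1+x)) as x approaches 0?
Both numerator and denominator → 0 as x → 0; this is a 0/0 indeterminate form.
Expand each to leading order near x = 0: numerator ~ x^2, denominator ~ 4·x.
The limit of the ratio is 0.

Final answer: 0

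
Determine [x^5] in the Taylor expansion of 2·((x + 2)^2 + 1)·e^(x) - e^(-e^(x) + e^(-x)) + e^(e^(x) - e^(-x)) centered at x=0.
53/20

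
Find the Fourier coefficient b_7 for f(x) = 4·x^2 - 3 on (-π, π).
b_7 = (1/π) ∫_{-π}^{π} f(x)·sin(7x) dx.
Evaluate the integral (use parity and integration by parts as needed): b_7 = 0.

Final answer: 0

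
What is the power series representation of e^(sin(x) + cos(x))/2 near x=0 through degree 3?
-e·x^3/4 + e·x/2 + e/2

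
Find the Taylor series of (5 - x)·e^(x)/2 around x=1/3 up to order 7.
7·e^(1/3)/3 + 11·e^(1/3)·(x - 1/3)/6 + 2·e^(1/3)·(x - 1/3)^2/3 + 5·e^(1/3)·(x - 1/3)^3/36 + e^(1/3)·(x - 1/3)^4/72 - e^(1/3)·(x - 1/3)^5/720 - e^(1/3)·(x - 1/3)^6/1080 - e^(1/3)·(x - 1/3)^7/4320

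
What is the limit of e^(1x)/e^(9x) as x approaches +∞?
This is an ∞/∞ indeterminate form as x → +∞.
Rewrite e^(1x)/e^(9x) = e^((1−9)x) = e^(-8x); the exponent coefficient is -8 < 0 so e^(-8x) → 0.
Limit = 0.

Final answer: 0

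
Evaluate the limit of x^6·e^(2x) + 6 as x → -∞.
The product is a 0·∞ indeterminate form at x → -∞.
Rewrite the product as x^6 / e^(-2x) (an ∞/∞ form) and apply L'Hôpital, or use the standard hierarchy e^(2|x|) ≫ |x^6| as x → -∞.
The indeterminate product → 0, so the limit = 6.

Final answer: 6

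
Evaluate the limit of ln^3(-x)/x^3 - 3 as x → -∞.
The quotient is an ∞/∞ indeterminate form as x → -∞.
Compare growth rates of the dominant terms (exponentials ≫ polynomials ≫ logarithms), or apply L'Hôpital's rule; the quotient → 0.
Adding the constant: 0 - 3 = -3. Limit = -3.

Final answer: -3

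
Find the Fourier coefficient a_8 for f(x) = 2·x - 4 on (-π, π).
a_8 = (1/π) ∫_{-π}^{π} f(x)·cos(8x) dx.
Evaluate the integral (use parity and integration by parts as needed): a_8 = 0.

Final answer: 0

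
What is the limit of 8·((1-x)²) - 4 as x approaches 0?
Direct substitution at x = 0 gives 4.

Final answer: 4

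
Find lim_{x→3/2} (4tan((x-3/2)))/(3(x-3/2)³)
Both numerator and denominator → 0 as x → 3/2; this is a 0/0 indeterminate form.
Expand each to leading order near x = 3/2: numerator ~ 4·(x - 3/2), denominator ~ 3·(x - 3/2)^3.
The limit of the ratio is ∞.

Final answer: ∞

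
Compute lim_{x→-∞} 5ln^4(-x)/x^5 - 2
The quotient is an ∞/∞ indeterminate form as x → -∞.
Compare growth rates of the dominant terms (exponentials ≫ polynomials ≫ logarithms), or apply L'Hôpital's rule; the quotient → 0.
Adding the constant: 0 - 2 = -2. Limit = -2.

Final answer: -2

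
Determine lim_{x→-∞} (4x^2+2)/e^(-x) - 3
The quotient is an ∞/∞ indeterminate form as x → -∞.
Compare growth rates of the dominant terms (exponentials ≫ polynomials ≫ logarithms), or apply L'Hôpital's rule; the quotient → 0.
Adding the constant: 0 - 3 = -3. Limit = -3.

Final answer: -3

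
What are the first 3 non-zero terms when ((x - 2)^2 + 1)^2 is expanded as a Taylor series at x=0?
26·x^2 - 40·x + 25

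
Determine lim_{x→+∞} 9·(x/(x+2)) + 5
Evaluate the dominant behaviour as x → +∞; each term tends to a finite value or vanishes.
Limit = 14.

Final answer: 14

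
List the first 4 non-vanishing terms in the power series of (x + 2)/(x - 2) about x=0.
-x^3/4 - x^2/2 - x - 1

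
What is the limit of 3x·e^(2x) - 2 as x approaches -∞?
The product is a 0·∞ indeterminate form at x → -∞.
Rewrite the product as 3x / e^(-2x) (an ∞/∞ form) and apply L'Hôpital, or use the standard hierarchy e^(2|x|) ≫ |x| as x → -∞.
The indeterminate product → 0, so the limit = -2.

Final answer: -2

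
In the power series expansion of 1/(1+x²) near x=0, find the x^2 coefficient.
Expand to order 2: 1/(1+x²) = 1 - x^2 + O(x^3).
The coefficient of x^2 is -1.

Final answer: -1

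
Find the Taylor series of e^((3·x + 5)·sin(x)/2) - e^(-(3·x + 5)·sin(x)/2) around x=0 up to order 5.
1801·x^5/384 + 71·x^4/8 + 35·x^3/8 + 3·x^2 + 5·x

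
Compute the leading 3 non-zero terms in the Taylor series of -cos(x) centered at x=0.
-x^4/24 + x^2/2 - 1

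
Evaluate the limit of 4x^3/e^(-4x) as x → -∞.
This is an ∞/∞ indeterminate form as x → -∞.
Compare growth rates of the dominant terms (exponentials ≫ polynomials ≫ logarithms), or apply L'Hôpital's rule; the quotient → 0.
Limit = 0.

Final answer: 0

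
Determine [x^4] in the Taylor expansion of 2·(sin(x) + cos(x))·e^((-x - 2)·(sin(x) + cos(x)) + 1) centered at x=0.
Expand to order 4: 2·(sin(x) + cos(x))·e^((-x - 2)·(sin(x) + cos(x)) + 1) = -53·x^4·e^(-1)/6 + 13·x^3·e^(-1)/3 + 2·x^2·e^(-1) - 4·x·e^(-1) + 2·e^(-1) + O(x^5).
The coefficient of x^4 is -53·e^(-1)/6.

Final answer: -53·e^(-1)/6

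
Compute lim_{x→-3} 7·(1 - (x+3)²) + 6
Direct substitution at x = -3 gives 13.

Final answer: 13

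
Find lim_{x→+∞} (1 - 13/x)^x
As x → +∞: this is the defining limit (1 - 13/x)^x → e^(-13).
Limit = e^(-13).

Final answer: e^(-13)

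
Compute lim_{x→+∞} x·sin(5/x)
As x → +∞: let u = 5/x → 0⁺; then x·sin(5/x) = 5·sin(u)/u → 5·1 = 5.
Limit = 5.

Final answer: 5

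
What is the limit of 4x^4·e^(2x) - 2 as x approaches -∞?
The product is a 0·∞ indeterminate form at x → -∞.
Rewrite the product as 4x^4 / e^(-2x) (an ∞/∞ form) and apply L'Hôpital, or use the standard hierarchy e^(2|x|) ≫ |x^4| as x → -∞.
The indeterminate product → 0, so the limit = -2.

Final answer: -2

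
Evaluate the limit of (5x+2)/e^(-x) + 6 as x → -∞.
The quotient is an ∞/∞ indeterminate form as x → -∞.
Compare growth rates of the dominant terms (exponentials ≫ polynomials ≫ logarithms), or apply L'Hôpital's rule; the quotient → 0.
Adding the constant: 0 + 6 = 6. Limit = 6.

Final answer: 6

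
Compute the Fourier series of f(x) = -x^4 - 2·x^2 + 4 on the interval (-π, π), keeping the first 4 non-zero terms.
(-40 + 8·π^2)·cos(x) + (1 - 2·π^2)·cos(2·x) + (8/27 + 8·π^2/9)·cos(3·x) - π^4/5 - 2·π^2/3 + 4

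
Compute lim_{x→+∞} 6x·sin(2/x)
As x → +∞: let u = 2/x → 0⁺; then 6·x·sin(2/x) = 6·2·sin(u)/u → 6·2·1 = 12.
Limit = 12.

Final answer: 12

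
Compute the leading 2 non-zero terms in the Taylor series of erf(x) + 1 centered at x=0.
2·x/√(π) + 1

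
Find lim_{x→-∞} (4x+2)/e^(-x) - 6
The quotient is an ∞/∞ indeterminate form as x → -∞.
Compare growth rates of the dominant terms (exponentials ≫ polynomials ≫ logarithms), or apply L'Hôpital's rule; the quotient → 0.
Adding the constant: 0 - 6 = -6. Limit = -6.

Final answer: -6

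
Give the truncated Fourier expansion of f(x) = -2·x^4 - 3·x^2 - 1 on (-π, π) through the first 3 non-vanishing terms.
(-84 + 16·π^2)·cos(x) + (3 - 4·π^2)·cos(2·x) - 2·π^4/5 - π^2 - 1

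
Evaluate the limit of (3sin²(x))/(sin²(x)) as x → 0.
Both numerator and denominator → 0 as x → 0; this is a 0/0 indeterminate form.
Expand each to leading order near x = 0: numerator ~ 3·x^2, denominator ~ x^2.
The limit of the ratio is 3.

Final answer: 3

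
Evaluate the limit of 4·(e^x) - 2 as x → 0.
Direct substitution at x = 0 gives 2.

Final answer: 2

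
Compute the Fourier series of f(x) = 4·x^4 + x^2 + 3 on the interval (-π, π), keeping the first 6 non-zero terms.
(188 - 32·π^2)·cos(x) + (-11 + 8·π^2)·cos(2·x) + (52/27 - 32·π^2/9)·cos(3·x) + (-1/2 + 2·π^2)·cos(4·x) + (92/625 - 32·π^2/25)·cos(5·x) + 3 + π^2/3 + 4·π^4/5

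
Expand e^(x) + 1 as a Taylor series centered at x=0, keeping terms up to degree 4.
x^4/24 + x^3/6 + x^2/2 + x + 2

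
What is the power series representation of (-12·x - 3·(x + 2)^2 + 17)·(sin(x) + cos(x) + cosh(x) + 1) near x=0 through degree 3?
-23·x^3/6 - 33·x^2 - 67·x + 15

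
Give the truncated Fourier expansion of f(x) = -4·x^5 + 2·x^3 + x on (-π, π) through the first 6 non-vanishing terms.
(-982 - 8·π^4 + 164·π^2)·sin(x) + (-22·π^2 + 32 + 4·π^4)·sin(2·x) + (-8·π^4/3 - 338/81 + 196·π^2/27)·sin(3·x) + (-7·π^2/2 + 13/16 + 2·π^4)·sin(4·x) + (-8·π^4/5 - 62/625 + 52·π^2/25)·sin(5·x) + (-38·π^2/27 - 8/81 + 4·π^4/3)·sin(6·x)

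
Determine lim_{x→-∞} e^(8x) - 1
Evaluate the dominant behaviour as x → -∞; each term tends to a finite value or vanishes.
Limit = -1.

Final answer: -1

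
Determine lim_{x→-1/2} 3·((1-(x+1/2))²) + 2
Direct substitution at x = -1/2 gives 5.

Final answer: 5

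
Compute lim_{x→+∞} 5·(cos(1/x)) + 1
Evaluate the dominant behaviour as x → +∞; each term tends to a finite value or vanishes.
Limit = 6.

Final answer: 6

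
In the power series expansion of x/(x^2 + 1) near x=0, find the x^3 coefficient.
Expand to order 3: x/(x^2 + 1) = -x^3 + x + O(x^4).
The coefficient of x^3 is -1.

Final answer: -1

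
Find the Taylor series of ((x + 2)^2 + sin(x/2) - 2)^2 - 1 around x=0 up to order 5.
-13·x^5/320 + 13·x^4/16 + 107·x^3/12 + 97·x^2/4 + 18·x + 3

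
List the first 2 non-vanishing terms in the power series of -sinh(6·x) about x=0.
-36·x^3 - 6·x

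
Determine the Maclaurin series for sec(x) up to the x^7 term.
61·x^6/720 + 5·x^4/24 + x^2/2 + 1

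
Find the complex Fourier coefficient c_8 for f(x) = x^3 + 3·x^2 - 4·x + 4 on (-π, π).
Compute the real Fourier coefficients first: a_8 = 3/16, b_8 = 131/128 - π^2/4.
Then c_8 = (a_8 − i·b_8)/2 = 3/32 - 131·i/256 + i·π^2/8.

Final answer: 3/32 - 131·i/256 + i·π^2/8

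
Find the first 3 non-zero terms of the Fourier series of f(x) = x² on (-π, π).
-4·cos(x) + cos(2·x) + π^2/3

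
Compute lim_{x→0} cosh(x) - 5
Direct substitution at x = 0 gives -4.

Final answer: -4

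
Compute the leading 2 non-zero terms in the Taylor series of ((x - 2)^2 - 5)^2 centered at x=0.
8·x + 1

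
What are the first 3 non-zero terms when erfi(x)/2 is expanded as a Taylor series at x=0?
x^5/(10·√(π)) + x^3/(3·√(π)) + x/√(π)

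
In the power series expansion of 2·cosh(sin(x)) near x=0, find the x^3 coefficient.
Expand to order 3: 2·cosh(sin(x)) = x^2 + 2 + O(x^4).
The coefficient of x^3 is 0.

Final answer: 0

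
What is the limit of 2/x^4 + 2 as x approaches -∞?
Evaluate the dominant behaviour as x → -∞; each term tends to a finite value or vanishes.
Limit = 2.

Final answer: 2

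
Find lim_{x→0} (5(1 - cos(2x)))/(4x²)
Both numerator and denominator → 0 as x → 0; this is a 0/0 indeterminate form.
Expand each to leading order near x = 0: numerator ~ 10·x^2, denominator ~ 4·x^2.
The limit of the ratio is 5/2.

Final answer: 5/2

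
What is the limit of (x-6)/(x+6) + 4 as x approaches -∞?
Evaluate the dominant behaviour as x → -∞; each term tends to a finite value or vanishes.
Limit = 5.

Final answer: 5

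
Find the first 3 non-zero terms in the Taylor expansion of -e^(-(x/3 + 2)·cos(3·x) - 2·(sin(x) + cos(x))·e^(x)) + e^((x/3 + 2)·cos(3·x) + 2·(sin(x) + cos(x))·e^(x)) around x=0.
x^2·(-295·e^(-4)/18 + 43·e^(4)/18) + x·(13·e^(-4)/3 + 13·e^(4)/3) - e^(-4) + e^(4)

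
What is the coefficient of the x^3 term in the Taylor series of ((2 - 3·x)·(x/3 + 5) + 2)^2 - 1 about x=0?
Expand to order 3: ((2 - 3·x)·(x/3 + 5) + 2)^2 - 1 = 86·x^3/3 + 1633·x^2/9 - 344·x + 143 + O(x^4).
The coefficient of x^3 is 86/3.

Final answer: 86/3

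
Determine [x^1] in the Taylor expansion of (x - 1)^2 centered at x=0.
Expand to order 1: (x - 1)^2 = 1 - 2·x + O(x^2).
The coefficient of x^1 is -2.

Final answer: -2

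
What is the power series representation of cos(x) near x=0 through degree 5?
x^4/24 - x^2/2 + 1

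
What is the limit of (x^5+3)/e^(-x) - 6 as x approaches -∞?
The quotient is an ∞/∞ indeterminate form as x → -∞.
Compare growth rates of the dominant terms (exponentials ≫ polynomials ≫ logarithms), or apply L'Hôpital's rule; the quotient → 0.
Adding the constant: 0 - 6 = -6. Limit = -6.

Final answer: -6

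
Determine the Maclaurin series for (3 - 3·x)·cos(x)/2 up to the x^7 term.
x^7/480 - x^6/480 - x^5/16 + x^4/16 + 3·x^3/4 - 3·x^2/4 - 3·x/2 + 3/2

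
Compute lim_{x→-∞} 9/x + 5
Evaluate the dominant behaviour as x → -∞; each term tends to a finite value or vanishes.
Limit = 5.

Final answer: 5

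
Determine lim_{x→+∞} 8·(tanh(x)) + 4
Evaluate the dominant behaviour as x → +∞; each term tends to a finite value or vanishes.
Limit = 12.

Final answer: 12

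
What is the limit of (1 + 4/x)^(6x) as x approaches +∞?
As x → +∞: write (1 + 4/x)^(6x) = ((1 + 4/x)^x)^6 → (e^4)^6 = e^24.
Limit = e^(24).

Final answer: e^(24)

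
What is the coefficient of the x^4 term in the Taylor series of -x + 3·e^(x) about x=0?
Expand to order 4: -x + 3·e^(x) = x^4/8 + x^3/2 + 3·x^2/2 + 2·x + 3 + O(x^5).
The coefficient of x^4 is 1/8.

Final answer: 1/8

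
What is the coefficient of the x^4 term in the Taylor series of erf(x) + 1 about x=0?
Expand to order 4: erf(x) + 1 = -2·x^3/(3·√(π)) + 2·x/√(π) + 1 + O(x^5).
The coefficient of x^4 is 0.

Final answer: 0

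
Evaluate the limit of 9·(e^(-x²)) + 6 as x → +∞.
Evaluate the dominant behaviour as x → +∞; each term tends to a finite value or vanishes.
Limit = 6.

Final answer: 6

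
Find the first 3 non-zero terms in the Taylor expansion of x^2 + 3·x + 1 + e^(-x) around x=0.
3·x^2/2 + 2·x + 2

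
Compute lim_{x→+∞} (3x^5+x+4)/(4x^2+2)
This is an ∞/∞ indeterminate form as x → +∞.
Divide numerator and denominator by x^5 and let the lower-order terms vanish; the numerator's degree 5 exceeds the denominator's degree 2, so the quotient diverges.
Limit = ∞.

Final answer: ∞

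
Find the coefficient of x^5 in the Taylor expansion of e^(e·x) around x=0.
Expand to order 5: e^(e·x) = x^5·e^(5)/120 + x^4·e^(4)/24 + x^3·e^(3)/6 + x^2·e^(2)/2 + e·x + 1 + O(x^6).
The coefficient of x^5 is e^(5)/120.

Final answer: e^(5)/120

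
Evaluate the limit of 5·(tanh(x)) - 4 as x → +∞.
Evaluate the dominant behaviour as x → +∞; each term tends to a finite value or vanishes.
Limit = 1.

Final answer: 1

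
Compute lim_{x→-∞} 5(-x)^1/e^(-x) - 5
The quotient is an ∞/∞ indeterminate form as x → -∞.
Compare growth rates of the dominant terms (exponentials ≫ polynomials ≫ logarithms), or apply L'Hôpital's rule; the quotient → 0.
Adding the constant: 0 - 5 = -5. Limit = -5.

Final answer: -5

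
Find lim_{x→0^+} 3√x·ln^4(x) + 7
The product is a 0·∞ indeterminate form at x → 0⁺.
Rewrite the product as 3·ln^4(x) / x^(-1/2) and apply L'Hôpital, or use the standard hierarchy x^(-1/2) ≫ |ln x|^4 as x → 0⁺.
The indeterminate product → 0, so the limit = 7.

Final answer: 7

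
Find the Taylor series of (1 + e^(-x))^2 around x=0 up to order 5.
-17·x^5/60 + 3·x^4/4 - 5·x^3/3 + 3·x^2 - 4·x + 4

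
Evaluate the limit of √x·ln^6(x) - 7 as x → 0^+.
The product is a 0·∞ indeterminate form at x → 0⁺.
Rewrite the product as ln^6(x) / x^(-1/2) and apply L'Hôpital, or use the standard hierarchy x^(-1/2) ≫ |ln x|^6 as x → 0⁺.
The indeterminate product → 0, so the limit = -7.

Final answer: -7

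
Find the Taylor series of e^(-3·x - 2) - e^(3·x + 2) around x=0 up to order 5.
x^5·(-81·e^(2)/40 - 81·e^(-2)/40) + x^4·(-27·e^(2)/8 + 27·e^(-2)/8) + x^3·(-9·e^(2)/2 - 9·e^(-2)/2) + x^2·(-9·e^(2)/2 + 9·e^(-2)/2) + x·(-3·e^(2) - 3·e^(-2)) - e^(2) + e^(-2)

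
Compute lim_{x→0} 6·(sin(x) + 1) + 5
Direct substitution at x = 0 gives 11.

Final answer: 11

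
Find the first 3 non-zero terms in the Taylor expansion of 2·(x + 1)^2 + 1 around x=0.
2·x^2 + 4·x + 3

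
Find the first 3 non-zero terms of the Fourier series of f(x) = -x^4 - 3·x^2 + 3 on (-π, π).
(-36 + 8·π^2)·cos(x) - 2·π^2·cos(2·x) - π^4/5 - π^2 + 3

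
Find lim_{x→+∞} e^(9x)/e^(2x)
This is an ∞/∞ indeterminate form as x → +∞.
Rewrite e^(9x)/e^(2x) = e^((9−2)x) = e^(7x); the exponent coefficient is 7 > 0 so e^(7x) → ∞.
Limit = ∞.

Final answer: ∞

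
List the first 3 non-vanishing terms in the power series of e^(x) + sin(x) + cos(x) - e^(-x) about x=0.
-x^2/2 + 3·x + 1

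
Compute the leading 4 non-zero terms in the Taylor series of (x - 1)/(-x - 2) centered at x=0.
-3·x^3/16 + 3·x^2/8 - 3·x/4 + 1/2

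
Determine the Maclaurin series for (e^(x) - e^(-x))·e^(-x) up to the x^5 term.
4·x^5/15 - 2·x^4/3 + 4·x^3/3 - 2·x^2 + 2·x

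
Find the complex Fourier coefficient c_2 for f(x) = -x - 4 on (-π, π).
Compute the real Fourier coefficients first: a_2 = 0, b_2 = 1.
Then c_2 = (a_2 − i·b_2)/2 = -i/2.

Final answer: -i/2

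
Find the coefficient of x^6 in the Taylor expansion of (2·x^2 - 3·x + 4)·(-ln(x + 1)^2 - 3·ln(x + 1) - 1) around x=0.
Expand to order 6: (2·x^2 - 3·x + 4)·(-ln(x + 1)^2 - 3·ln(x + 1) - 1) = -187·x^6/90 + 43·x^5/30 + x^4/3 - 15·x^3/2 + 9·x^2 - 9·x - 4 + O(x^7).
The coefficient of x^6 is -187/90.

Final answer: -187/90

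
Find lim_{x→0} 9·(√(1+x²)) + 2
Direct substitution at x = 0 gives 11.

Final answer: 11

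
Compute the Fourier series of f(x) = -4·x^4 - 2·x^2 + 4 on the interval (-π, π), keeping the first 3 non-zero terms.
(-184 + 32·π^2)·cos(x) + (10 - 8·π^2)·cos(2·x) - 4·π^4/5 - 2·π^2/3 + 4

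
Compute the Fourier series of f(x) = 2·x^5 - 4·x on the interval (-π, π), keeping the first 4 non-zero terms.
(-80·π^2 + 4·π^4 + 472)·sin(x) + (-2·π^4 - 11 + 10·π^2)·sin(2·x) + (-80·π^2/27 - 56/81 + 4·π^4/3)·sin(3·x) + (-π^4 + 49/32 + 5·π^2/4)·sin(4·x)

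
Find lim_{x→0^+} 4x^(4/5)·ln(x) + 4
The product is a 0·∞ indeterminate form at x → 0⁺.
Rewrite the product as 4·ln(x) / x^(-4/5) and apply L'Hôpital, or use the standard hierarchy x^(-4/5) ≫ |ln x| as x → 0⁺.
The indeterminate product → 0, so the limit = 4.

Final answer: 4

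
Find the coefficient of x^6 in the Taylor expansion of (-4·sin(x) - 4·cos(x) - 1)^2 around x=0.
Expand to order 6: (-4·sin(x) - 4·cos(x) - 1)^2 = -x^6/90 + 13·x^5/3 + x^4/3 - 68·x^3/3 - 4·x^2 + 40·x + 25 + O(x^7).
The coefficient of x^6 is -1/90.

Final answer: -1/90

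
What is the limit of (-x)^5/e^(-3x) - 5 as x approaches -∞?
The quotient is an ∞/∞ indeterminate form as x → -∞.
Compare growth rates of the dominant terms (exponentials ≫ polynomials ≫ logarithms), or apply L'Hôpital's rule; the quotient → 0.
Adding the constant: 0 - 5 = -5. Limit = -5.

Final answer: -5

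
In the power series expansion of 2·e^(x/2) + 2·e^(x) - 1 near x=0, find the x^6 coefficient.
Expand to order 6: 2·e^(x/2) + 2·e^(x) - 1 = 13·x^6/4608 + 11·x^5/640 + 17·x^4/192 + 3·x^3/8 + 5·x^2/4 + 3·x + 3 + O(x^7).
The coefficient of x^6 is 13/4608.

Final answer: 13/4608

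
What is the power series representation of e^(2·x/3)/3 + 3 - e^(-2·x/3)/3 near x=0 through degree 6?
8·x^5/10935 + 8·x^3/243 + 4·x/9 + 3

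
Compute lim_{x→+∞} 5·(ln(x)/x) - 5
Evaluate the dominant behaviour as x → +∞; each term tends to a finite value or vanishes.
Limit = -5.

Final answer: -5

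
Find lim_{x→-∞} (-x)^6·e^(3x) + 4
The product is a 0·∞ indeterminate form at x → -∞.
Rewrite the product as (-x)^6 / e^(-3x) (an ∞/∞ form) and apply L'Hôpital, or use the standard hierarchy e^(3|x|) ≫ |(-x)^6| as x → -∞.
The indeterminate product → 0, so the limit = 4.

Final answer: 4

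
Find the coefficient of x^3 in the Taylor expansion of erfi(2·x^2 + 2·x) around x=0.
Expand to order 3: erfi(2·x^2 + 2·x) = 16·x^3/(3·√(π)) + 4·x^2/√(π) + 4·x/√(π) + O(x^4).
The coefficient of x^3 is 16/(3·√(π)).

Final answer: 16/(3·√(π))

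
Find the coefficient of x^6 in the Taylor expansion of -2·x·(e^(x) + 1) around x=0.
Expand to order 6: -2·x·(e^(x) + 1) = -x^6/60 - x^5/12 - x^4/3 - x^3 - 2·x^2 - 4·x + O(x^7).
The coefficient of x^6 is -1/60.

Final answer: -1/60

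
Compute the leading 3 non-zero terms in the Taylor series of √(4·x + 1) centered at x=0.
-2·x^2 + 2·x + 1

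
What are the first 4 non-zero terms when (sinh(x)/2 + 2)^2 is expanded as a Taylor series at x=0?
x^3/3 + x^2/4 + 2·x + 4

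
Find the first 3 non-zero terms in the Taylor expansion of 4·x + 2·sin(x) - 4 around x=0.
-x^3/3 + 6·x - 4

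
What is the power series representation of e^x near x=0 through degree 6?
x^6/720 + x^5/120 + x^4/24 + x^3/6 + x^2/2 + x + 1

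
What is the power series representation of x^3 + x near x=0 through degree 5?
x^3 + x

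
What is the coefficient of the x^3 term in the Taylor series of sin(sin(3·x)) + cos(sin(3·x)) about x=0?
Expand to order 3: sin(sin(3·x)) + cos(sin(3·x)) = -9·x^3 - 9·x^2/2 + 3·x + 1 + O(x^4).
The coefficient of x^3 is -9.

Final answer: -9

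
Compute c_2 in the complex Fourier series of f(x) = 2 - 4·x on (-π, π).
Compute the real Fourier coefficients first: a_2 = 0, b_2 = 4.
Then c_2 = (a_2 − i·b_2)/2 = -2·i.

Final answer: -2·i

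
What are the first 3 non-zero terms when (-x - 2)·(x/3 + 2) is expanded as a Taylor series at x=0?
-x^2/3 - 8·x/3 - 4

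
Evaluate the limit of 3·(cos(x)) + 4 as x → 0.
Direct substitution at x = 0 gives 7.

Final answer: 7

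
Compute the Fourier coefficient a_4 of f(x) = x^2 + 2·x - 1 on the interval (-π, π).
a_4 = (1/π) ∫_{-π}^{π} f(x)·cos(4x) dx.
Evaluate the integral (use parity and integration by parts as needed): a_4 = 1/4.

Final answer: 1/4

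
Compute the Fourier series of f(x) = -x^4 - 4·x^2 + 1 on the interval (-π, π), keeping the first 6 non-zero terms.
(-32 + 8·π^2)·cos(x) + (-2·π^2 - 1)·cos(2·x) + (32/27 + 8·π^2/9)·cos(3·x) + (-π^2/2 - 13/16)·cos(4·x) + (352/625 + 8·π^2/25)·cos(5·x) - π^4/5 - 4·π^2/3 + 1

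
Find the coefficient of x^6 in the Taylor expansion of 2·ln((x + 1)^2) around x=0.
Expand to order 6: 2·ln((x + 1)^2) = -2·x^6/3 + 4·x^5/5 - x^4 + 4·x^3/3 - 2·x^2 + 4·x + O(x^7).
The coefficient of x^6 is -2/3.

Final answer: -2/3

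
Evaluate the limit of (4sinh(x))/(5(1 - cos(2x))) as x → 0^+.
Both numerator and denominator → 0 as x → 0^+; this is a 0/0 indeterminate form.
Expand each to leading order near x = 0: numerator ~ 4·x, denominator ~ 10·x^2.
The limit of the ratio is ∞.

Final answer: ∞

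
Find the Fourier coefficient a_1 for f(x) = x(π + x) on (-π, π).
a_1 = (1/π) ∫_{-π}^{π} f(x)·cos(1x) dx.
Evaluate the integral (use parity and integration by parts as needed): a_1 = -4.

Final answer: -4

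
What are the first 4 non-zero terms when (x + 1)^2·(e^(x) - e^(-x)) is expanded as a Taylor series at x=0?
2·x^4/3 + 7·x^3/3 + 4·x^2 + 2·x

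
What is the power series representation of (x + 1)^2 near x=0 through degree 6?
x^2 + 2·x + 1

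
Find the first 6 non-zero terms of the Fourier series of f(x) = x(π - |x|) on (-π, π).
8·sin(x)/π + 8·sin(3·x)/(27·π) + 8·sin(5·x)/(125·π) + 8·sin(7·x)/(343·π) + 8·sin(9·x)/(729·π) + 8·sin(11·x)/(1331·π)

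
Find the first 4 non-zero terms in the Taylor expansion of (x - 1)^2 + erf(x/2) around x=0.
-x^3/(12·√(π)) + x^2 + x·(-2 + 1/√(π)) + 1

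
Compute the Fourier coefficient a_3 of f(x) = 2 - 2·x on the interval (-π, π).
a_3 = (1/π) ∫_{-π}^{π} f(x)·cos(3x) dx.
Evaluate the integral (use parity and integration by parts as needed): a_3 = 0.

Final answer: 0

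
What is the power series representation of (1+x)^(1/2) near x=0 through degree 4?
-5·x^4/128 + x^3/16 - x^2/8 + x/2 + 1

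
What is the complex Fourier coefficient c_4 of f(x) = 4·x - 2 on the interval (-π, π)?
Compute the real Fourier coefficients first: a_4 = 0, b_4 = -2.
Then c_4 = (a_4 − i·b_4)/2 = i.

Final answer: i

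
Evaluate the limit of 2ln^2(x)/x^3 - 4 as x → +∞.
The quotient is an ∞/∞ indeterminate form as x → +∞.
The polynomial denominator x^3 dominates the logarithmic numerator (any positive power of x ≫ ln^2(x) as x → ∞), so the quotient → 0.
Adding the constant: 0 - 4 = -4. Limit = -4.

Final answer: -4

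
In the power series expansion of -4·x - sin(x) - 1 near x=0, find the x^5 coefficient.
Expand to order 5: -4·x - sin(x) - 1 = -x^5/120 + x^3/6 - 5·x - 1 + O(x^6).
The coefficient of x^5 is -1/120.

Final answer: -1/120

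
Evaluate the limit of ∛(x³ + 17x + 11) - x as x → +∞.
This is an ∞ − ∞ indeterminate form.
Multiply by (A² + AB + B²)/(A² + AB + B²) where A = ∛(x³+17x + 11), B = x to use A³ − B³ = (A−B)(A²+AB+B²); the x³ terms cancel, leaving (17x + 11)/(A²+AB+B²) with denominator ~ 3x², so the limit is 0.
Limit = 0.

Final answer: 0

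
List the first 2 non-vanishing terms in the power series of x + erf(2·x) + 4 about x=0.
x·(1 + 4/√(π)) + 4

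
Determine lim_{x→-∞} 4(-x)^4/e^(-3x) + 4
The quotient is an ∞/∞ indeterminate form as x → -∞.
Compare growth rates of the dominant terms (exponentials ≫ polynomials ≫ logarithms), or apply L'Hôpital's rule; the quotient → 0.
Adding the constant: 0 + 4 = 4. Limit = 4.

Final answer: 4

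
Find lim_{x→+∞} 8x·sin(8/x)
As x → +∞: let u = 8/x → 0⁺; then 8·x·sin(8/x) = 8·8·sin(u)/u → 8·8·1 = 64.
Limit = 64.

Final answer: 64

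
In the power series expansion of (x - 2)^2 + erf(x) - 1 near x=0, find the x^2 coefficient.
Expand to order 2: (x - 2)^2 + erf(x) - 1 = x^2 + x·(-4 + 2/√(π)) + 3 + O(x^3).
The coefficient of x^2 is 1.

Final answer: 1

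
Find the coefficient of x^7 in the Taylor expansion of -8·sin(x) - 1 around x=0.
Expand to order 7: -8·sin(x) - 1 = x^7/630 - x^5/15 + 4·x^3/3 - 8·x - 1 + O(x^8).
The coefficient of x^7 is 1/630.

Final answer: 1/630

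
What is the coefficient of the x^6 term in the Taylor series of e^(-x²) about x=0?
Expand to order 6: e^(-x²) = -x^6/6 + x^4/2 - x^2 + 1 + O(x^7).
The coefficient of x^6 is -1/6.

Final answer: -1/6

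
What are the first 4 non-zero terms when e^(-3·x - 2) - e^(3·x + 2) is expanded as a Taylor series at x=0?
x^3·(-9·e^(2)/2 - 9·e^(-2)/2) + x^2·(-9·e^(2)/2 + 9·e^(-2)/2) + x·(-3·e^(2) - 3·e^(-2)) - e^(2) + e^(-2)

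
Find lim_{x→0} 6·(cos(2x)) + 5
Direct substitution at x = 0 gives 11.

Final answer: 11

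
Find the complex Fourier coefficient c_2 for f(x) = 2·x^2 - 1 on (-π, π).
Compute the real Fourier coefficients first: a_2 = 2, b_2 = 0.
Then c_2 = (a_2 − i·b_2)/2 = 1.

Final answer: 1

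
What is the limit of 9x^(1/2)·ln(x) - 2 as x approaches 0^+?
The product is a 0·∞ indeterminate form at x → 0⁺.
Rewrite the product as 9·ln(x) / x^(-1/2) and apply L'Hôpital, or use the standard hierarchy x^(-1/2) ≫ |ln x| as x → 0⁺.
The indeterminate product → 0, so the limit = -2.

Final answer: -2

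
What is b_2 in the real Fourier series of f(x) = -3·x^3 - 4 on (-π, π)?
b_2 = (1/π) ∫_{-π}^{π} f(x)·sin(2x) dx.
Evaluate the integral (use parity and integration by parts as needed): b_2 = -9/2 + 3·π^2.

Final answer: -9/2 + 3·π^2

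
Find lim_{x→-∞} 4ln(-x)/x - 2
The quotient is an ∞/∞ indeterminate form as x → -∞.
Compare growth rates of the dominant terms (exponentials ≫ polynomials ≫ logarithms), or apply L'Hôpital's rule; the quotient → 0.
Adding the constant: 0 - 2 = -2. Limit = -2.

Final answer: -2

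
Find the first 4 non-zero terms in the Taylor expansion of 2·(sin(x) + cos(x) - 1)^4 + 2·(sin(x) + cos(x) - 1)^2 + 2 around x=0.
11·x^4/6 - 2·x^3 + 2·x^2 + 2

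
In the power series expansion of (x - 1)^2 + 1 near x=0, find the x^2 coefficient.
Expand to order 2: (x - 1)^2 + 1 = x^2 - 2·x + 2 + O(x^3).
The coefficient of x^2 is 1.

Final answer: 1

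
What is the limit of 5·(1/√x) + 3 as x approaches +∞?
Evaluate the dominant behaviour as x → +∞; each term tends to a finite value or vanishes.
Limit = 3.

Final answer: 3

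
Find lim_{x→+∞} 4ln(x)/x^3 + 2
The quotient is an ∞/∞ indeterminate form as x → +∞.
The polynomial denominator x^3 dominates the logarithmic numerator (any positive power of x ≫ ln(x) as x → ∞), so the quotient → 0.
Adding the constant: 0 + 2 = 2. Limit = 2.

Final answer: 2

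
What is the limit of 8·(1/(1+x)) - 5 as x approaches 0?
Direct substitution at x = 0 gives 3.

Final answer: 3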